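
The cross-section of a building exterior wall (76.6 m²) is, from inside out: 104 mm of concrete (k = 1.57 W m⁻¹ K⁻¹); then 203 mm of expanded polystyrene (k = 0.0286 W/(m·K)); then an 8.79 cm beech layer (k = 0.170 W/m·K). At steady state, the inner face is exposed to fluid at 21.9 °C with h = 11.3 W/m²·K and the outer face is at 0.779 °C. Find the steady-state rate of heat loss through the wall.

Q = 208 W

Treat each layer as a resistance in series:
  R_conv,in = 1/(hA) = 1/(11.3·76.6) = 0.001155 K/W
  R_concrete = L/(kA) = 0.104/(1.57·76.6) = 8.648×10^-4 K/W
  R_expanded polystyrene = L/(kA) = 0.203/(0.0286·76.6) = 0.09266 K/W
  R_beech = L/(kA) = 0.0879/(0.170·76.6) = 0.006750 K/W
ΣR = 0.001155 + 8.648×10^-4 + 0.09266 + 0.006750 = 0.1014 K/W
Q = ΔT/ΣR = (21.9 °C − 0.779 °C)/0.1014 = 208 W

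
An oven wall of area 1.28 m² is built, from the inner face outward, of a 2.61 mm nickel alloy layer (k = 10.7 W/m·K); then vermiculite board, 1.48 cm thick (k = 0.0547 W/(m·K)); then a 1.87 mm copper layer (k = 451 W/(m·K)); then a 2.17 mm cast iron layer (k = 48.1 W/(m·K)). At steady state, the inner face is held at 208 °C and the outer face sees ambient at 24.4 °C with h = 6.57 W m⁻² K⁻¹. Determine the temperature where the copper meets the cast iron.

T = 90.5 °C

Resistance network (inner→outer):
  R_nickel alloy = L/(kA) = 0.00261/(10.7·1.28) = 1.906×10^-4 K/W
  R_vermiculite board = L/(kA) = 0.0148/(0.0547·1.28) = 0.2114 K/W
  R_copper = L/(kA) = 0.00187/(451·1.28) = 3.239×10^-6 K/W
  R_cast iron = L/(kA) = 0.00217/(48.1·1.28) = 3.525×10^-5 K/W
  R_conv,out = 1/(hA) = 1/(6.57·1.28) = 0.1189 K/W
ΣR = 1.906×10^-4 + 0.2114 + 3.239×10^-6 + 3.525×10^-5 + 0.1189 = 0.3305 K/W
Q = ΔT/ΣR = (208 °C − 24.4 °C)/0.3305 = 555.5 W
From the inner boundary to the copper/cast iron interface, ΣR_partial = 0.2116 K/W.
T_interface = T_in − Q·ΣR_partial = 208 °C − (555.5)(0.2116) = 90.5 °C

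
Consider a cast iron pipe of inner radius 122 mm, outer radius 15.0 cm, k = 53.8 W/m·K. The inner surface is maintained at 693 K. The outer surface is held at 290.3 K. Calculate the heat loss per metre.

Q' = 659 kW/m

Q' = 2πk·ΔT/ln(r₂/r₁) = 2π × 53.8 × 402.7 / ln(0.150/0.122) = 6.59×10^5 W/m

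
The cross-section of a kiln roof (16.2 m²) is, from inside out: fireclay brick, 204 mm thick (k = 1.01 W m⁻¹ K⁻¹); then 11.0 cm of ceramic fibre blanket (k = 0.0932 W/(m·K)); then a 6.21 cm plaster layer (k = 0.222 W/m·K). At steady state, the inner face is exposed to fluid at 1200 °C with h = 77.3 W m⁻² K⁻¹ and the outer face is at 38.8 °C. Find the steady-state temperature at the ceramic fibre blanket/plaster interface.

Resistance network (inner→outer):
  R_conv,in = 1/(hA) = 1/(77.3·16.2) = 7.986×10^-4 K/W
  R_fireclay brick = L/(kA) = 0.204/(1.01·16.2) = 0.01247 K/W
  R_ceramic fibre blanket = L/(kA) = 0.110/(0.0932·16.2) = 0.07286 K/W
  R_plaster = L/(kA) = 0.0621/(0.222·16.2) = 0.01727 K/W
ΣR = 7.986×10^-4 + 0.01247 + 0.07286 + 0.01727 = 0.1034 K/W
Q = ΔT/ΣR = (1200 °C − 38.8 °C)/0.1034 = 11230 W
From the inner boundary to the ceramic fibre blanket/plaster interface, ΣR_partial = 0.08613 K/W.
T_interface = T_in − Q·ΣR_partial = 1200 °C − (11230)(0.08613) = 233 °C

T = 233 °C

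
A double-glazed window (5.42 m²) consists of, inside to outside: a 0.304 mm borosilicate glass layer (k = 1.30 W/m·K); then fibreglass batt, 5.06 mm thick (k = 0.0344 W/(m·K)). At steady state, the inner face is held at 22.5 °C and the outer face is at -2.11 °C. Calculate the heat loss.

Series thermal resistances, inner to outer:
  R_borosilicate glass = L/(kA) = 3.04×10^-4/(1.30·5.42) = 4.315×10^-5 K/W
  R_fibreglass batt = L/(kA) = 0.00506/(0.0344·5.42) = 0.02714 K/W
ΣR = 4.315×10^-5 + 0.02714 = 0.02718 K/W
Q = ΔT/ΣR = (22.5 °C − -2.11 °C)/0.02718 = 905 W

Q = 905 W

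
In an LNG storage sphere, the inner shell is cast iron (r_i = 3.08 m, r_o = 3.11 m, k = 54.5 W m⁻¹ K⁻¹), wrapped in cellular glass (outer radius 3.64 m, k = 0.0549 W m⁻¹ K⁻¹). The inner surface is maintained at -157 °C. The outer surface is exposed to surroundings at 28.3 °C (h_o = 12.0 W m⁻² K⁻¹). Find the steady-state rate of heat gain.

Q = 2.71 kW

Treat each layer as a resistance in series:
  R_cast iron = (1/3.08 − 1/3.11)/(4πk) = 0.003132/(4π·54.5) = 4.573×10^-6 K/W
  R_cellular glass = (1/3.11 − 1/3.64)/(4πk) = 0.04682/(4π·0.0549) = 0.06786 K/W
  R_conv,out = 1/(4πr²h) = 1/(4π·3.64²·12.0) = 5.005×10^-4 K/W
ΣR = 4.573×10^-6 + 0.06786 + 5.005×10^-4 = 0.06837 K/W
Q = ΔT/ΣR = (-157 °C − 28.3 °C)/0.06837 = -2710 W
(Negative Q ⇒ heat flows inward; heat gain = 2710 W.)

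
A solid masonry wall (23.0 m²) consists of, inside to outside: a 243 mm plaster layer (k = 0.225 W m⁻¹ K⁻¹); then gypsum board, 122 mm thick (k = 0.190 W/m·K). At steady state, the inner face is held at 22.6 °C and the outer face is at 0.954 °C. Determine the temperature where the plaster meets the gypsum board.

T = 9.02 °C

Resistance network (inner→outer):
  R_plaster = L/(kA) = 0.243/(0.225·23.0) = 0.04696 K/W
  R_gypsum board = L/(kA) = 0.122/(0.190·23.0) = 0.02792 K/W
ΣR = 0.04696 + 0.02792 = 0.07488 K/W
Q = ΔT/ΣR = (22.6 °C − 0.954 °C)/0.07488 = 289.1 W
From the inner boundary to the plaster/gypsum board interface, ΣR_partial = 0.04696 K/W.
T_interface = T_in − Q·ΣR_partial = 22.6 °C − (289.1)(0.04696) = 9.02 °C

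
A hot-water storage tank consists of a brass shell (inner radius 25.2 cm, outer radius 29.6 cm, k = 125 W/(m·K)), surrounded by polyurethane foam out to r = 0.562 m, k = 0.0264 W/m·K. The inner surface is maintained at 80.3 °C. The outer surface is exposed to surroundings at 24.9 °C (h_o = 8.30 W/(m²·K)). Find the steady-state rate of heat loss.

Q = 11.4 W

Resistance network (inner→outer):
  R_brass = (1/0.252 − 1/0.296)/(4πk) = 0.5899/(4π·125) = 3.755×10^-4 K/W
  R_polyurethane foam = (1/0.296 − 1/0.562)/(4πk) = 1.599/(4π·0.0264) = 4.820 K/W
  R_conv,out = 1/(4πr²h) = 1/(4π·0.562²·8.30) = 0.03036 K/W
ΣR = 3.755×10^-4 + 4.820 + 0.03036 = 4.851 K/W
Q = ΔT/ΣR = (80.3 °C − 24.9 °C)/4.851 = 11.4 W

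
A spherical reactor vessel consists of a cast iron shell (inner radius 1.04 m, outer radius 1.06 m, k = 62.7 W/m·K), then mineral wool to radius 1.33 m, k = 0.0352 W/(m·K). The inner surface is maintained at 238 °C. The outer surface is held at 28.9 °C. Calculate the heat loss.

Q = 483 W

Treat each layer as a resistance in series:
  R_cast iron = (1/1.04 − 1/1.06)/(4πk) = 0.01814/(4π·62.7) = 2.303×10^-5 K/W
  R_mineral wool = (1/1.06 − 1/1.33)/(4πk) = 0.1915/(4π·0.0352) = 0.4330 K/W
ΣR = 2.303×10^-5 + 0.4330 = 0.4330 K/W
Q = ΔT/ΣR = (238 °C − 28.9 °C)/0.4330 = 483 W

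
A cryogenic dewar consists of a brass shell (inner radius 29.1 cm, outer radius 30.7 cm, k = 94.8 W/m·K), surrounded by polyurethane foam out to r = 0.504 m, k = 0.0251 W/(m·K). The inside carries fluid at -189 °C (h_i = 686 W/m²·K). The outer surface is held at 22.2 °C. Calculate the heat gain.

Q = 52.3 W

Resistance network (inner→outer):
  R_conv,in = 1/(4πr²h) = 1/(4π·0.291²·686) = 0.001370 K/W
  R_brass = (1/0.291 − 1/0.307)/(4πk) = 0.1791/(4π·94.8) = 1.503×10^-4 K/W
  R_polyurethane foam = (1/0.307 − 1/0.504)/(4πk) = 1.273/(4π·0.0251) = 4.037 K/W
ΣR = 0.001370 + 1.503×10^-4 + 4.037 = 4.039 K/W
Q = ΔT/ΣR = (-189 °C − 22.2 °C)/4.039 = -52.3 W
(Negative Q ⇒ heat flows inward; heat gain = 52.3 W.)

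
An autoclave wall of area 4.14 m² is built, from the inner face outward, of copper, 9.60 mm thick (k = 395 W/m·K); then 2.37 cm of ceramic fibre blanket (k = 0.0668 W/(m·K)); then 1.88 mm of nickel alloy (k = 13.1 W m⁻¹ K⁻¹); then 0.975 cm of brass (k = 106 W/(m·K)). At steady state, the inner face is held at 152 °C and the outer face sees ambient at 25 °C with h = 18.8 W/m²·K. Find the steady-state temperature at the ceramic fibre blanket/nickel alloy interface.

Treat each layer as a resistance in series:
  R_copper = L/(kA) = 0.00960/(395·4.14) = 5.870×10^-6 K/W
  R_ceramic fibre blanket = L/(kA) = 0.0237/(0.0668·4.14) = 0.08570 K/W
  R_nickel alloy = L/(kA) = 0.00188/(13.1·4.14) = 3.466×10^-5 K/W
  R_brass = L/(kA) = 0.00975/(106·4.14) = 2.222×10^-5 K/W
  R_conv,out = 1/(hA) = 1/(18.8·4.14) = 0.01285 K/W
ΣR = 5.870×10^-6 + 0.08570 + 3.466×10^-5 + 2.222×10^-5 + 0.01285 = 0.09861 K/W
Q = ΔT/ΣR = (152 °C − 25 °C)/0.09861 = 1288 W
From the inner boundary to the ceramic fibre blanket/nickel alloy interface, ΣR_partial = 0.08571 K/W.
T_interface = T_in − Q·ΣR_partial = 152 °C − (1288)(0.08571) = 41.6 °C

T = 41.6 °C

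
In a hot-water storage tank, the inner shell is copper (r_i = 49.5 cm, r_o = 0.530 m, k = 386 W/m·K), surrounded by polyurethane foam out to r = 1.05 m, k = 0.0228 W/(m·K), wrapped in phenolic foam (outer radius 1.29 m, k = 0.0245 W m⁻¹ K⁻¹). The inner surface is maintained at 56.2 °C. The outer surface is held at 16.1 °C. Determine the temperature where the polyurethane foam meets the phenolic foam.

T = 22.1 °C

Resistance network (inner→outer):
  R_copper = (1/0.495 − 1/0.530)/(4πk) = 0.1334/(4π·386) = 2.750×10^-5 K/W
  R_polyurethane foam = (1/0.530 − 1/1.05)/(4πk) = 0.9344/(4π·0.0228) = 3.261 K/W
  R_phenolic foam = (1/1.05 − 1/1.29)/(4πk) = 0.1772/(4π·0.0245) = 0.5755 K/W
ΣR = 2.750×10^-5 + 3.261 + 0.5755 = 3.837 K/W
Q = ΔT/ΣR = (56.2 °C − 16.1 °C)/3.837 = 10.45 W
From the inner boundary to the polyurethane foam/phenolic foam interface, ΣR_partial = 3.261 K/W.
T_interface = T_in − Q·ΣR_partial = 56.2 °C − (10.45)(3.261) = 22.1 °C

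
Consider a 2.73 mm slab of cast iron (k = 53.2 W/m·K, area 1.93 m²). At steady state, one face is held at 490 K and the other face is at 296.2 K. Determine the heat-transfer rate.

Q = 7290 kW

Q = kA·ΔT/L = 53.2 × 1.93 × |490 K − 296.2 K| / 0.00273 = 7.29×10^6 W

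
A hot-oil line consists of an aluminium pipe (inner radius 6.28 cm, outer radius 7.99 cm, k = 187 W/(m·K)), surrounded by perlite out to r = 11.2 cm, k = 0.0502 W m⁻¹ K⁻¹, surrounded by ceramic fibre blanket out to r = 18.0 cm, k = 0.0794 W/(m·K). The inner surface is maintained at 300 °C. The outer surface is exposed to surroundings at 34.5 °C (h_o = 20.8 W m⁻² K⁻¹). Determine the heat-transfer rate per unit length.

Series thermal resistances, inner to outer:
  R'_aluminium = ln(0.0799/0.0628)/(2πk) = 0.2408/(2π·187) = 2.050×10^-4 m·K/W
  R'_perlite = ln(0.112/0.0799)/(2πk) = 0.3377/(2π·0.0502) = 1.071 m·K/W
  R'_ceramic fibre blanket = ln(0.180/0.112)/(2πk) = 0.4745/(2π·0.0794) = 0.9510 m·K/W
  R'_conv,out = 1/(2πr h) = 1/(2π·0.180·20.8) = 0.04251 m·K/W
ΣR = 2.050×10^-4 + 1.071 + 0.9510 + 0.04251 = 2.065 m·K/W
Q' = ΔT/ΣR = (300 °C − 34.5 °C)/2.065 = 129 W/m

Q' = 129 W/m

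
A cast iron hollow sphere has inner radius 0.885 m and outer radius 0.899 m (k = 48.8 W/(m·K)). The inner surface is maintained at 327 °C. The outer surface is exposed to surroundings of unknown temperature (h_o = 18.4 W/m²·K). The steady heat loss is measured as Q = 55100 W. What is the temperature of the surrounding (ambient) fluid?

T_out = 30.6 °C

Sum the resistances:
  R_cast iron = (1/0.885 − 1/0.899)/(4πk) = 0.01760/(4π·48.8) = 2.869×10^-5 K/W
  R_conv,out = 1/(4πr²h) = 1/(4π·0.899²·18.4) = 0.005351 K/W
ΣR = 0.005380 K/W
ΔT = Q·ΣR = 55100 × 0.005380 = 296.4 K
Heat flows outward, so T_out = T_in − ΔT = 327 − 296.4 = 30.6 °C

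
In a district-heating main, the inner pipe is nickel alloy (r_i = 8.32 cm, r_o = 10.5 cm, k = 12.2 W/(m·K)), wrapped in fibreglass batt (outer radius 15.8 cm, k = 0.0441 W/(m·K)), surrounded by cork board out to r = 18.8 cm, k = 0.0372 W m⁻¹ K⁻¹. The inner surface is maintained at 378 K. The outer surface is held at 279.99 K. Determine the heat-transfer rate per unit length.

Series thermal resistances, inner to outer:
  R'_nickel alloy = ln(0.105/0.0832)/(2πk) = 0.2327/(2π·12.2) = 0.003036 m·K/W
  R'_fibreglass batt = ln(0.158/0.105)/(2πk) = 0.4086/(2π·0.0441) = 1.475 m·K/W
  R'_cork board = ln(0.188/0.158)/(2πk) = 0.1738/(2π·0.0372) = 0.7438 m·K/W
ΣR = 0.003036 + 1.475 + 0.7438 = 2.222 m·K/W
Q' = ΔT/ΣR = (378 K − 279.99 K)/2.222 = 44.1 W/m

Q' = 44.1 W/m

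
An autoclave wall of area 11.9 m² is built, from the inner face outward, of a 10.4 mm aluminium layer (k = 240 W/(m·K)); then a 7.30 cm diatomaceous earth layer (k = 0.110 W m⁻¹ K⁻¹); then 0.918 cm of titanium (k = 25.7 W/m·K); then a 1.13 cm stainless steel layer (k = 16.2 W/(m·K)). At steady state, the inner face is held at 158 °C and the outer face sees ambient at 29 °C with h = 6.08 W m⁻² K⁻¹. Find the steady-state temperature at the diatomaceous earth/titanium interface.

T = 54.8 °C

Series thermal resistances, inner to outer:
  R_aluminium = L/(kA) = 0.0104/(240·11.9) = 3.641×10^-6 K/W
  R_diatomaceous earth = L/(kA) = 0.0730/(0.110·11.9) = 0.05577 K/W
  R_titanium = L/(kA) = 0.00918/(25.7·11.9) = 3.002×10^-5 K/W
  R_stainless steel = L/(kA) = 0.0113/(16.2·11.9) = 5.862×10^-5 K/W
  R_conv,out = 1/(hA) = 1/(6.08·11.9) = 0.01382 K/W
ΣR = 3.641×10^-6 + 0.05577 + 3.002×10^-5 + 5.862×10^-5 + 0.01382 = 0.06968 K/W
Q = ΔT/ΣR = (158 °C − 29 °C)/0.06968 = 1851 W
From the inner boundary to the diatomaceous earth/titanium interface, ΣR_partial = 0.05577 K/W.
T_interface = T_in − Q·ΣR_partial = 158 °C − (1851)(0.05577) = 54.8 °C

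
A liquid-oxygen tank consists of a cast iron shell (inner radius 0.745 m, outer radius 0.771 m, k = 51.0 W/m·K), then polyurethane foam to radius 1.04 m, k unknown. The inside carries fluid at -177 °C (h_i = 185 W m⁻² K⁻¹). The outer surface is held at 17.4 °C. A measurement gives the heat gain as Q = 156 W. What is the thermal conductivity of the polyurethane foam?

ΣR = ΔT/Q = |-177 − 17.4|/156 = 1.246 K/W
Known resistances:
  R_conv,in = 1/(4πr²h) = 1/(4π·0.745²·185) = 7.750×10^-4 K/W
  R_cast iron = (1/0.745 − 1/0.771)/(4πk) = 0.04527/(4π·51.0) = 7.063×10^-5 K/W
R_polyurethane foam = ΣR − ΣR_known = 1.246 − 8.456×10^-4 = 1.245 K/W
(1/r₁−1/r₂)/(4πk) = 1.245 ⇒ k = 0.3355/(4π·1.245) = 0.0214 W/m·K

k = 0.0214 W/m·K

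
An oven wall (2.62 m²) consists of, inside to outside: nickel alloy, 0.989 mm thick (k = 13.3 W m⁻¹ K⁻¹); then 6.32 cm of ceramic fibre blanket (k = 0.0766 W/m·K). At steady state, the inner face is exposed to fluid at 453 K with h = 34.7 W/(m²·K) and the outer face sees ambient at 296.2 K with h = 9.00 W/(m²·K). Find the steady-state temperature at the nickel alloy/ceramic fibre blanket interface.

Treat each layer as a resistance in series:
  R_conv,in = 1/(hA) = 1/(34.7·2.62) = 0.01100 K/W
  R_nickel alloy = L/(kA) = 9.89×10^-4/(13.3·2.62) = 2.838×10^-5 K/W
  R_ceramic fibre blanket = L/(kA) = 0.0632/(0.0766·2.62) = 0.3149 K/W
  R_conv,out = 1/(hA) = 1/(9.00·2.62) = 0.04241 K/W
ΣR = 0.01100 + 2.838×10^-5 + 0.3149 + 0.04241 = 0.3683 K/W
Q = ΔT/ΣR = (453 K − 296.2 K)/0.3683 = 425.7 W
From the inner boundary to the nickel alloy/ceramic fibre blanket interface, ΣR_partial = 0.01103 K/W.
T_interface = T_in − Q·ΣR_partial = 453 K − (425.7)(0.01103) = 448 K

T = 448 K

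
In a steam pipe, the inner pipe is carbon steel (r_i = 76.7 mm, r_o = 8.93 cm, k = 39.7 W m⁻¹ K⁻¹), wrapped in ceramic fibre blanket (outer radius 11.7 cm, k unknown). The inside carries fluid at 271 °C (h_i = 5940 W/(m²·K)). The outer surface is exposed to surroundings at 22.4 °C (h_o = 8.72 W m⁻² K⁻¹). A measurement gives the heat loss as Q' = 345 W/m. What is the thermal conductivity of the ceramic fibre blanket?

ΣR = ΔT/Q' = |271 − 22.4|/345 = 0.7206 m·K/W
Known resistances:
  R'_conv,in = 1/(2πr h) = 1/(2π·0.0767·5940) = 3.493×10^-4 m·K/W
  R'_carbon steel = ln(0.0893/0.0767)/(2πk) = 0.1521/(2π·39.7) = 6.098×10^-4 m·K/W
  R'_conv,out = 1/(2πr h) = 1/(2π·0.117·8.72) = 0.1560 m·K/W
R_ceramic fibre blanket = ΣR − ΣR_known = 0.7206 − 0.1570 = 0.5636 m·K/W
ln(r₂/r₁)/(2πk) = 0.5636 ⇒ k = 0.2702/(2π·0.5636) = 0.0763 W/m·K

k = 0.0763 W/m·K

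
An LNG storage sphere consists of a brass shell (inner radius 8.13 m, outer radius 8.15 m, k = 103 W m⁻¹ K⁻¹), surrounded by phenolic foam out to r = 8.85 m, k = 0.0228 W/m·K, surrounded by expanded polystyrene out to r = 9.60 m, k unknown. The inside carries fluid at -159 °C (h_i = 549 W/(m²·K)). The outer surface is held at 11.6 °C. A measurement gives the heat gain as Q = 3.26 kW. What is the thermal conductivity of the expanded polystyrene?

k = 0.0381 W/m·K

ΣR = ΔT/Q = |-159 − 11.6|/3260 = 0.05233 K/W
Known resistances:
  R_conv,in = 1/(4πr²h) = 1/(4π·8.13²·549) = 2.193×10^-6 K/W
  R_brass = (1/8.13 − 1/8.15)/(4πk) = 3.018×10^-4/(4π·103) = 2.332×10^-7 K/W
  R_phenolic foam = (1/8.15 − 1/8.85)/(4πk) = 0.009705/(4π·0.0228) = 0.03387 K/W
R_expanded polystyrene = ΣR − ΣR_known = 0.05233 − 0.03387 = 0.01846 K/W
(1/r₁−1/r₂)/(4πk) = 0.01846 ⇒ k = 0.008828/(4π·0.01846) = 0.0381 W/m·K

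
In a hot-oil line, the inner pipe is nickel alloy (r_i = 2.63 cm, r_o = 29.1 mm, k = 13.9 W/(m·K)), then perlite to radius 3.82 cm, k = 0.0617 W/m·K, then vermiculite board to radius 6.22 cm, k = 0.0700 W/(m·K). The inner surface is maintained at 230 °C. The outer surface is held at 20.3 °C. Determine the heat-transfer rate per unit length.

Treat each layer as a resistance in series:
  R'_nickel alloy = ln(0.0291/0.0263)/(2πk) = 0.1012/(2π·13.9) = 0.001158 m·K/W
  R'_perlite = ln(0.0382/0.0291)/(2πk) = 0.2721/(2π·0.0617) = 0.7019 m·K/W
  R'_vermiculite board = ln(0.0622/0.0382)/(2πk) = 0.4875/(2π·0.0700) = 1.108 m·K/W
ΣR = 0.001158 + 0.7019 + 1.108 = 1.811 m·K/W
Q' = ΔT/ΣR = (230 °C − 20.3 °C)/1.811 = 116 W/m

Q' = 116 W/m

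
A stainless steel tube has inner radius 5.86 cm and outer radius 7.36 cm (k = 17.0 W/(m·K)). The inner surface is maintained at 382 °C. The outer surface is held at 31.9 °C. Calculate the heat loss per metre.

Q' = 1.64×10^5 W/m

Q' = 2πk·ΔT/ln(r₂/r₁) = 2π × 17.0 × 350.1 / ln(0.0736/0.0586) = 1.64×10^5 W/m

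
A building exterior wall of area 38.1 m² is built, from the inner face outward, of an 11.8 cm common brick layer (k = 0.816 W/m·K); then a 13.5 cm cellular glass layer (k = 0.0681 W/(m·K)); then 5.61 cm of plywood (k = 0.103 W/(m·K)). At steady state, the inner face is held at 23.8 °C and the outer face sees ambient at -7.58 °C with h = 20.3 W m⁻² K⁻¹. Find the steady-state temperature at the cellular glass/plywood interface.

Treat each layer as a resistance in series:
  R_common brick = L/(kA) = 0.118/(0.816·38.1) = 0.003795 K/W
  R_cellular glass = L/(kA) = 0.135/(0.0681·38.1) = 0.05203 K/W
  R_plywood = L/(kA) = 0.0561/(0.103·38.1) = 0.01430 K/W
  R_conv,out = 1/(hA) = 1/(20.3·38.1) = 0.001293 K/W
ΣR = 0.003795 + 0.05203 + 0.01430 + 0.001293 = 0.07142 K/W
Q = ΔT/ΣR = (23.8 °C − -7.58 °C)/0.07142 = 439.4 W
From the inner boundary to the cellular glass/plywood interface, ΣR_partial = 0.05582 K/W.
T_interface = T_in − Q·ΣR_partial = 23.8 °C − (439.4)(0.05582) = -0.73 °C

T = -0.73 °C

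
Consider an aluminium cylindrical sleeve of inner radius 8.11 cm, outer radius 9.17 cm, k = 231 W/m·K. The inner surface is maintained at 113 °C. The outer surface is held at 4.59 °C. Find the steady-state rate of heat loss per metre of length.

Q' = 2πk·ΔT/ln(r₂/r₁) = 2π × 231 × 108.41 / ln(0.0917/0.0811) = 1.28×10^6 W/m

Q' = 1280 kW/m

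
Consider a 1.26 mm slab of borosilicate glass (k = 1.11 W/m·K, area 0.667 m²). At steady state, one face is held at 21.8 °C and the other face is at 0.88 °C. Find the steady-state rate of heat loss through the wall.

Q = kA·ΔT/L = 1.11 × 0.667 × |21.8 °C − 0.88 °C| / 0.00126 = 12300 W

Q = 12.3 kW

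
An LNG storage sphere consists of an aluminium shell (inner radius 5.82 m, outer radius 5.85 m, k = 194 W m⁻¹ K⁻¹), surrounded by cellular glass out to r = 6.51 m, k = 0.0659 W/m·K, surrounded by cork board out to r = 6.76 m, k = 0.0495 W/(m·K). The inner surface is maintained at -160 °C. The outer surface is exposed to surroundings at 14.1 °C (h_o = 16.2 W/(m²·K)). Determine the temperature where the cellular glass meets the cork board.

Resistance network (inner→outer):
  R_aluminium = (1/5.82 − 1/5.85)/(4πk) = 8.811×10^-4/(4π·194) = 3.614×10^-7 K/W
  R_cellular glass = (1/5.85 − 1/6.51)/(4πk) = 0.01733/(4π·0.0659) = 0.02093 K/W
  R_cork board = (1/6.51 − 1/6.76)/(4πk) = 0.005681/(4π·0.0495) = 0.009133 K/W
  R_conv,out = 1/(4πr²h) = 1/(4π·6.76²·16.2) = 1.075×10^-4 K/W
ΣR = 3.614×10^-7 + 0.02093 + 0.009133 + 1.075×10^-4 = 0.03017 K/W
Q = ΔT/ΣR = (-160 °C − 14.1 °C)/0.03017 = -5771 W
From the inner boundary to the cellular glass/cork board interface, ΣR_partial = 0.02093 K/W.
T_interface = T_in − Q·ΣR_partial = -160 °C − (-5771)(0.02093) = -39.2 °C

T = -39.2 °C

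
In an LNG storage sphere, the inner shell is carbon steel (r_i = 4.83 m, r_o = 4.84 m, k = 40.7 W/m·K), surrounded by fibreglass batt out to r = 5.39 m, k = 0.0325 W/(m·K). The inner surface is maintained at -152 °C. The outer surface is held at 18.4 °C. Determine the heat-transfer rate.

Q = 3.30 kW

Treat each layer as a resistance in series:
  R_carbon steel = (1/4.83 − 1/4.84)/(4πk) = 4.278×10^-4/(4π·40.7) = 8.364×10^-7 K/W
  R_fibreglass batt = (1/4.84 − 1/5.39)/(4πk) = 0.02108/(4π·0.0325) = 0.05162 K/W
ΣR = 8.364×10^-7 + 0.05162 = 0.05162 K/W
Q = ΔT/ΣR = (-152 °C − 18.4 °C)/0.05162 = -3300 W
(Negative Q ⇒ heat flows inward; heat gain = 3300 W.)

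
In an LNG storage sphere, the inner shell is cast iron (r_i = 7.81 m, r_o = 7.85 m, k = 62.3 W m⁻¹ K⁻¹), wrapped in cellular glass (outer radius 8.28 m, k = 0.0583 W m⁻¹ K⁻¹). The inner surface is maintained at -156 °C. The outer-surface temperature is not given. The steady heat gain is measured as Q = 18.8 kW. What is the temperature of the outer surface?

T_out = 13.8 °C

Series resistances:
  R_cast iron = (1/7.81 − 1/7.85)/(4πk) = 6.524×10^-4/(4π·62.3) = 8.334×10^-7 K/W
  R_cellular glass = (1/7.85 − 1/8.28)/(4πk) = 0.006616/(4π·0.0583) = 0.009030 K/W
ΣR = 0.009031 K/W
ΔT = Q·ΣR = 18800 × 0.009031 = 169.8 K
Heat flows inward, so T_out = T_in + ΔT = -156 + 169.8 = 13.8 °C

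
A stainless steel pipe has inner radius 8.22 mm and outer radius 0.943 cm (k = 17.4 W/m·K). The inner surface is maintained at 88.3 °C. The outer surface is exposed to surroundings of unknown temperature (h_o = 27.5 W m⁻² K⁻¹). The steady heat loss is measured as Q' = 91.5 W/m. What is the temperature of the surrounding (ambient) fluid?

T_out = 32.0 °C

Series resistances:
  R'_stainless steel = ln(0.00943/0.00822)/(2πk) = 0.1373/(2π·17.4) = 0.001256 m·K/W
  R'_conv,out = 1/(2πr h) = 1/(2π·0.00943·27.5) = 0.6137 m·K/W
ΣR = 0.6150 m·K/W
ΔT = Q'·ΣR = 91.5 × 0.6150 = 56.27 K
Heat flows outward, so T_out = T_in − ΔT = 88.3 − 56.27 = 32.0 °C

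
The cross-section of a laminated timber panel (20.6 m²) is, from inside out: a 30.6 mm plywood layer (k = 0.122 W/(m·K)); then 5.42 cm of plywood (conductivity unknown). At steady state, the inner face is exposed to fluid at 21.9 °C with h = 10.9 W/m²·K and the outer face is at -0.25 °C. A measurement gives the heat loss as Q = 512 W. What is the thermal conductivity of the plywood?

ΣR = ΔT/Q = |21.9 − -0.25|/512 = 0.04326 K/W
Known resistances:
  R_conv,in = 1/(hA) = 1/(10.9·20.6) = 0.004454 K/W
  R_plywood = L/(kA) = 0.0306/(0.122·20.6) = 0.01218 K/W
R_plywood = ΣR − ΣR_known = 0.04326 − 0.01663 = 0.02663 K/W
L/(kA) = 0.02663 ⇒ k = 0.0542/(0.02663·20.6) = 0.0988 W/m·K

k = 0.0988 W/m·K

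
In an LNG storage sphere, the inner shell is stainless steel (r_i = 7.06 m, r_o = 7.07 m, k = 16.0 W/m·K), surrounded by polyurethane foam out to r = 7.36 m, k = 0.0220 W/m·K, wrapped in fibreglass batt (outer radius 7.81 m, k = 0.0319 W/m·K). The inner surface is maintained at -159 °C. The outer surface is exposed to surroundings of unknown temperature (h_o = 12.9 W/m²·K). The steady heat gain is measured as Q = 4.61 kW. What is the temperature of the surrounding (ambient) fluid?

Series resistances:
  R_stainless steel = (1/7.06 − 1/7.07)/(4πk) = 2.003×10^-4/(4π·16.0) = 9.964×10^-7 K/W
  R_polyurethane foam = (1/7.07 − 1/7.36)/(4πk) = 0.005573/(4π·0.0220) = 0.02016 K/W
  R_fibreglass batt = (1/7.36 − 1/7.81)/(4πk) = 0.007829/(4π·0.0319) = 0.01953 K/W
  R_conv,out = 1/(4πr²h) = 1/(4π·7.81²·12.9) = 1.011×10^-4 K/W
ΣR = 0.03979 K/W
ΔT = Q·ΣR = 4610 × 0.03979 = 183.4 K
Heat flows inward, so T_out = T_in + ΔT = -159 + 183.4 = 24.4 °C

T_out = 24.4 °C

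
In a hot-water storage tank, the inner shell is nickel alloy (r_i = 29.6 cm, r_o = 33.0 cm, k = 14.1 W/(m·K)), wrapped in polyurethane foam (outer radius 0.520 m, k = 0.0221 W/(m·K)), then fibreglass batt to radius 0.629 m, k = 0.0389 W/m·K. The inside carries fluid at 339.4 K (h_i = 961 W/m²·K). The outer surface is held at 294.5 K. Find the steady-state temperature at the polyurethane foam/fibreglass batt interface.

T = 301.1 K

Treat each layer as a resistance in series:
  R_conv,in = 1/(4πr²h) = 1/(4π·0.296²·961) = 9.451×10^-4 K/W
  R_nickel alloy = (1/0.296 − 1/0.330)/(4πk) = 0.3481/(4π·14.1) = 0.001964 K/W
  R_polyurethane foam = (1/0.330 − 1/0.520)/(4πk) = 1.107/(4π·0.0221) = 3.987 K/W
  R_fibreglass batt = (1/0.520 − 1/0.629)/(4πk) = 0.3333/(4π·0.0389) = 0.6817 K/W
ΣR = 9.451×10^-4 + 0.001964 + 3.987 + 0.6817 = 4.672 K/W
Q = ΔT/ΣR = (339.4 K − 294.5 K)/4.672 = 9.610 W
From the inner boundary to the polyurethane foam/fibreglass batt interface, ΣR_partial = 3.990 K/W.
T_interface = T_in − Q·ΣR_partial = 339.4 K − (9.610)(3.990) = 301.1 K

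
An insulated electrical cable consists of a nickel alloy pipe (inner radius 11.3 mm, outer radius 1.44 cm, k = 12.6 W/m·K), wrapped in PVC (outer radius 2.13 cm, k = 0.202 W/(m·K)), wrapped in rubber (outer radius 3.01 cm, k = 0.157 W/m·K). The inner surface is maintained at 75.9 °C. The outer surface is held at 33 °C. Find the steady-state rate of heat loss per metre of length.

Q' = 64.8 W/m

Resistance network (inner→outer):
  R'_nickel alloy = ln(0.0144/0.0113)/(2πk) = 0.2424/(2π·12.6) = 0.003062 m·K/W
  R'_PVC = ln(0.0213/0.0144)/(2πk) = 0.3915/(2π·0.202) = 0.3084 m·K/W
  R'_rubber = ln(0.0301/0.0213)/(2πk) = 0.3458/(2π·0.157) = 0.3506 m·K/W
ΣR = 0.003062 + 0.3084 + 0.3506 = 0.6621 m·K/W
Q' = ΔT/ΣR = (75.9 °C − 33 °C)/0.6621 = 64.8 W/m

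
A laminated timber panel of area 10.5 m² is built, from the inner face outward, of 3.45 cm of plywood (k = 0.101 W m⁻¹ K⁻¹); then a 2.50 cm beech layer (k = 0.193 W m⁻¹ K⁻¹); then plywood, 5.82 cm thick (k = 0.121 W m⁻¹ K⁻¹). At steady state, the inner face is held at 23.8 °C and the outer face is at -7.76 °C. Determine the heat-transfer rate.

Q = 348 W

Resistance network (inner→outer):
  R_plywood = L/(kA) = 0.0345/(0.101·10.5) = 0.03253 K/W
  R_beech = L/(kA) = 0.0250/(0.193·10.5) = 0.01234 K/W
  R_plywood = L/(kA) = 0.0582/(0.121·10.5) = 0.04581 K/W
ΣR = 0.03253 + 0.01234 + 0.04581 = 0.09068 K/W
Q = ΔT/ΣR = (23.8 °C − -7.76 °C)/0.09068 = 348 W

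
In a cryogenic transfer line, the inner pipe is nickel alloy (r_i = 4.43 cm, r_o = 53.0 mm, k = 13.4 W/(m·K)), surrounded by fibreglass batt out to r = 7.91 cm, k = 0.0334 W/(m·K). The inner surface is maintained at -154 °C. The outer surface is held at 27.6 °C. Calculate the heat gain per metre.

Resistance network (inner→outer):
  R'_nickel alloy = ln(0.0530/0.0443)/(2πk) = 0.1793/(2π·13.4) = 0.002130 m·K/W
  R'_fibreglass batt = ln(0.0791/0.0530)/(2πk) = 0.4004/(2π·0.0334) = 1.908 m·K/W
ΣR = 0.002130 + 1.908 = 1.910 m·K/W
Q' = ΔT/ΣR = (-154 °C − 27.6 °C)/1.910 = -95.1 W/m
(Negative Q' ⇒ heat flows inward; heat gain = 95.1 W/m.)

Q' = 95.1 W/m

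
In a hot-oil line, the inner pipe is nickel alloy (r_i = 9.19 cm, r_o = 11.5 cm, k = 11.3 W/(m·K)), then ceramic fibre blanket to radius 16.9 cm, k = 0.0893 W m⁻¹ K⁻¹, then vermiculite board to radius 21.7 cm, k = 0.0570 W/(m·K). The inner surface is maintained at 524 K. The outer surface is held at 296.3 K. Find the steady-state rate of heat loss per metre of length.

Resistance network (inner→outer):
  R'_nickel alloy = ln(0.115/0.0919)/(2πk) = 0.2242/(2π·11.3) = 0.003158 m·K/W
  R'_ceramic fibre blanket = ln(0.169/0.115)/(2πk) = 0.3850/(2π·0.0893) = 0.6861 m·K/W
  R'_vermiculite board = ln(0.217/0.169)/(2πk) = 0.2500/(2π·0.0570) = 0.6980 m·K/W
ΣR = 0.003158 + 0.6861 + 0.6980 = 1.387 m·K/W
Q' = ΔT/ΣR = (524 K − 296.3 K)/1.387 = 164 W/m

Q' = 164 W/m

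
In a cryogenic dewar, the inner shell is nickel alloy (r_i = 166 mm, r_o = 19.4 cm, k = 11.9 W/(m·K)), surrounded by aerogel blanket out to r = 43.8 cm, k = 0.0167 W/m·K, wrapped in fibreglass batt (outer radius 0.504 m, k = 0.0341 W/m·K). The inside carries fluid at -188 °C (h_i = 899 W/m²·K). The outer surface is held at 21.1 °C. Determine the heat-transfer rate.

Series thermal resistances, inner to outer:
  R_conv,in = 1/(4πr²h) = 1/(4π·0.166²·899) = 0.003212 K/W
  R_nickel alloy = (1/0.166 − 1/0.194)/(4πk) = 0.8695/(4π·11.9) = 0.005814 K/W
  R_aerogel blanket = (1/0.194 − 1/0.438)/(4πk) = 2.872/(4π·0.0167) = 13.68 K/W
  R_fibreglass batt = (1/0.438 − 1/0.504)/(4πk) = 0.2990/(4π·0.0341) = 0.6977 K/W
ΣR = 0.003212 + 0.005814 + 13.68 + 0.6977 = 14.39 K/W
Q = ΔT/ΣR = (-188 °C − 21.1 °C)/14.39 = -14.5 W
(Negative Q ⇒ heat flows inward; heat gain = 14.5 W.)

Q = 14.5 W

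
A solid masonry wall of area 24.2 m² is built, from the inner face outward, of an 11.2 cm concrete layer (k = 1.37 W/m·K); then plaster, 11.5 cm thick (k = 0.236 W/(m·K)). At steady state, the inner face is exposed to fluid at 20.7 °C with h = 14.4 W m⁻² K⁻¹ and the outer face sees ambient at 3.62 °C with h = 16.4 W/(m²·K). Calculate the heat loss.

Resistance network (inner→outer):
  R_conv,in = 1/(hA) = 1/(14.4·24.2) = 0.002870 K/W
  R_concrete = L/(kA) = 0.112/(1.37·24.2) = 0.003378 K/W
  R_plaster = L/(kA) = 0.115/(0.236·24.2) = 0.02014 K/W
  R_conv,out = 1/(hA) = 1/(16.4·24.2) = 0.002520 K/W
ΣR = 0.002870 + 0.003378 + 0.02014 + 0.002520 = 0.02891 K/W
Q = ΔT/ΣR = (20.7 °C − 3.62 °C)/0.02891 = 591 W

Q = 591 W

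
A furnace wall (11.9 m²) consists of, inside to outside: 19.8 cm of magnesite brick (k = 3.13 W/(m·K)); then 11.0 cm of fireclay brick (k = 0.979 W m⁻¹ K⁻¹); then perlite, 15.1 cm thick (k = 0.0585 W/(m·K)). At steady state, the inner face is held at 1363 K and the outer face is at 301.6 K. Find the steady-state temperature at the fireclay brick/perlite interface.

T = 1295 K

Treat each layer as a resistance in series:
  R_magnesite brick = L/(kA) = 0.198/(3.13·11.9) = 0.005316 K/W
  R_fireclay brick = L/(kA) = 0.110/(0.979·11.9) = 0.009442 K/W
  R_perlite = L/(kA) = 0.151/(0.0585·11.9) = 0.2169 K/W
ΣR = 0.005316 + 0.009442 + 0.2169 = 0.2317 K/W
Q = ΔT/ΣR = (1363 K − 301.6 K)/0.2317 = 4581 W
From the inner boundary to the fireclay brick/perlite interface, ΣR_partial = 0.01476 K/W.
T_interface = T_in − Q·ΣR_partial = 1363 K − (4581)(0.01476) = 1295 K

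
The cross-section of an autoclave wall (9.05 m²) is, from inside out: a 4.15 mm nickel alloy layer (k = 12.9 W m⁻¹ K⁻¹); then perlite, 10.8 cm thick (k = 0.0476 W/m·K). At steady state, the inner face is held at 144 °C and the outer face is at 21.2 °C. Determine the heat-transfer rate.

Treat each layer as a resistance in series:
  R_nickel alloy = L/(kA) = 0.00415/(12.9·9.05) = 3.555×10^-5 K/W
  R_perlite = L/(kA) = 0.108/(0.0476·9.05) = 0.2507 K/W
ΣR = 3.555×10^-5 + 0.2507 = 0.2507 K/W
Q = ΔT/ΣR = (144 °C − 21.2 °C)/0.2507 = 490 W

Q = 490 W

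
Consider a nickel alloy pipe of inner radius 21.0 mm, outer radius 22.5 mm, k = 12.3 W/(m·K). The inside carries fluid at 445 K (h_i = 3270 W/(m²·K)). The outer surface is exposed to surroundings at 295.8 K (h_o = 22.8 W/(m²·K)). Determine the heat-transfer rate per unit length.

Resistance network (inner→outer):
  R'_conv,in = 1/(2πr h) = 1/(2π·0.0210·3270) = 0.002318 m·K/W
  R'_nickel alloy = ln(0.0225/0.0210)/(2πk) = 0.06899/(2π·12.3) = 8.927×10^-4 m·K/W
  R'_conv,out = 1/(2πr h) = 1/(2π·0.0225·22.8) = 0.3102 m·K/W
ΣR = 0.002318 + 8.927×10^-4 + 0.3102 = 0.3134 m·K/W
Q' = ΔT/ΣR = (445 K − 295.8 K)/0.3134 = 476 W/m

Q' = 476 W/m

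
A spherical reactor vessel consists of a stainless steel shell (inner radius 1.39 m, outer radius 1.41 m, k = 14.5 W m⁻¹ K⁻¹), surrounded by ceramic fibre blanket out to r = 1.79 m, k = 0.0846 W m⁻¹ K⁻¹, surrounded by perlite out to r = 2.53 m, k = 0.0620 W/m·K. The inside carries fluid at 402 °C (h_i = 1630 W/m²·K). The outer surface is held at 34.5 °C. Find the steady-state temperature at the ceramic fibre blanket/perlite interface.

Series thermal resistances, inner to outer:
  R_conv,in = 1/(4πr²h) = 1/(4π·1.39²·1630) = 2.527×10^-5 K/W
  R_stainless steel = (1/1.39 − 1/1.41)/(4πk) = 0.01020/(4π·14.5) = 5.600×10^-5 K/W
  R_ceramic fibre blanket = (1/1.41 − 1/1.79)/(4πk) = 0.1506/(4π·0.0846) = 0.1416 K/W
  R_perlite = (1/1.79 − 1/2.53)/(4πk) = 0.1634/(4π·0.0620) = 0.2097 K/W
ΣR = 2.527×10^-5 + 5.600×10^-5 + 0.1416 + 0.2097 = 0.3514 K/W
Q = ΔT/ΣR = (402 °C − 34.5 °C)/0.3514 = 1046 W
From the inner boundary to the ceramic fibre blanket/perlite interface, ΣR_partial = 0.1417 K/W.
T_interface = T_in − Q·ΣR_partial = 402 °C − (1046)(0.1417) = 254 °C

T = 254 °C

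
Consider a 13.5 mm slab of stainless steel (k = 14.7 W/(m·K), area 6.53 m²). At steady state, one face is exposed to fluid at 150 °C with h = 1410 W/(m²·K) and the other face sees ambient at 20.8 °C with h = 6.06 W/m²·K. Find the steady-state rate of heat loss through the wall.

Q = 5.06 kW

Treat each layer as a resistance in series:
  R_conv,in = 1/(hA) = 1/(1410·6.53) = 1.086×10^-4 K/W
  R_stainless steel = L/(kA) = 0.0135/(14.7·6.53) = 1.406×10^-4 K/W
  R_conv,out = 1/(hA) = 1/(6.06·6.53) = 0.02527 K/W
ΣR = 1.086×10^-4 + 1.406×10^-4 + 0.02527 = 0.02552 K/W
Q = ΔT/ΣR = (150 °C − 20.8 °C)/0.02552 = 5060 W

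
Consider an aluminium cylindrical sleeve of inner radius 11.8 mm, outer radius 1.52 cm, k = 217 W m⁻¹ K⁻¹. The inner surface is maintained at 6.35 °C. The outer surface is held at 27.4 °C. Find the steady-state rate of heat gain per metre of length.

Q' = 1.13×10^5 W/m

Q' = 2πk·ΔT/ln(r₂/r₁) = 2π × 217 × 21.05 / ln(0.0152/0.0118) = 1.13×10^5 W/m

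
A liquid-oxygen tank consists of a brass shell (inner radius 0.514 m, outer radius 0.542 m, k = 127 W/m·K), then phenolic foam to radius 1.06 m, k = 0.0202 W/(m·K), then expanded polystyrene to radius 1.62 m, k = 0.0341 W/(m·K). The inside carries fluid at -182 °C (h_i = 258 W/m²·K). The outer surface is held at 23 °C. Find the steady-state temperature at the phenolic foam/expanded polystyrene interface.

Resistance network (inner→outer):
  R_conv,in = 1/(4πr²h) = 1/(4π·0.514²·258) = 0.001167 K/W
  R_brass = (1/0.514 − 1/0.542)/(4πk) = 0.1005/(4π·127) = 6.298×10^-5 K/W
  R_phenolic foam = (1/0.542 − 1/1.06)/(4πk) = 0.9016/(4π·0.0202) = 3.552 K/W
  R_expanded polystyrene = (1/1.06 − 1/1.62)/(4πk) = 0.3261/(4π·0.0341) = 0.7610 K/W
ΣR = 0.001167 + 6.298×10^-5 + 3.552 + 0.7610 = 4.314 K/W
Q = ΔT/ΣR = (-182 °C − 23 °C)/4.314 = -47.52 W
From the inner boundary to the phenolic foam/expanded polystyrene interface, ΣR_partial = 3.553 K/W.
T_interface = T_in − Q·ΣR_partial = -182 °C − (-47.52)(3.553) = -13.2 °C

T = -13.2 °C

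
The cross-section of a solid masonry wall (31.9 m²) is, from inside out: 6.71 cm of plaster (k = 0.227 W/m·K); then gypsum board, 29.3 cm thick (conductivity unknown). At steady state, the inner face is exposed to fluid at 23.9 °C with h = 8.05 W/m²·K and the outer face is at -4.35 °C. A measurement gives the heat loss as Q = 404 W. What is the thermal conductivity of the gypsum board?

k = 0.162 W/m·K

ΣR = ΔT/Q = |23.9 − -4.35|/404 = 0.06993 K/W
Known resistances:
  R_conv,in = 1/(hA) = 1/(8.05·31.9) = 0.003894 K/W
  R_plaster = L/(kA) = 0.0671/(0.227·31.9) = 0.009266 K/W
R_gypsum board = ΣR − ΣR_known = 0.06993 − 0.01316 = 0.05677 K/W
L/(kA) = 0.05677 ⇒ k = 0.293/(0.05677·31.9) = 0.162 W/m·K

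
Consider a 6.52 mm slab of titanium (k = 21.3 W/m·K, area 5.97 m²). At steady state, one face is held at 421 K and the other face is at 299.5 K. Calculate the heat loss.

Q = 2370 kW

Q = kA·ΔT/L = 21.3 × 5.97 × |421 K − 299.5 K| / 0.00652 = 2.37×10^6 W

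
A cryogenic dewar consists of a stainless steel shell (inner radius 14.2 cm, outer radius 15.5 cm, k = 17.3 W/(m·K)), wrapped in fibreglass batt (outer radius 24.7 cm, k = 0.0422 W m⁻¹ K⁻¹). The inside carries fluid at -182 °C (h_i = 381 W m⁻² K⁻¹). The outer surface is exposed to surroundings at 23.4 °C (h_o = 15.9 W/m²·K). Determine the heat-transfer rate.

Resistance network (inner→outer):
  R_conv,in = 1/(4πr²h) = 1/(4π·0.142²·381) = 0.01036 K/W
  R_stainless steel = (1/0.142 − 1/0.155)/(4πk) = 0.5906/(4π·17.3) = 0.002717 K/W
  R_fibreglass batt = (1/0.155 − 1/0.247)/(4πk) = 2.403/(4π·0.0422) = 4.531 K/W
  R_conv,out = 1/(4πr²h) = 1/(4π·0.247²·15.9) = 0.08203 K/W
ΣR = 0.01036 + 0.002717 + 4.531 + 0.08203 = 4.626 K/W
Q = ΔT/ΣR = (-182 °C − 23.4 °C)/4.626 = -44.4 W
(Negative Q ⇒ heat flows inward; heat gain = 44.4 W.)

Q = 44.4 W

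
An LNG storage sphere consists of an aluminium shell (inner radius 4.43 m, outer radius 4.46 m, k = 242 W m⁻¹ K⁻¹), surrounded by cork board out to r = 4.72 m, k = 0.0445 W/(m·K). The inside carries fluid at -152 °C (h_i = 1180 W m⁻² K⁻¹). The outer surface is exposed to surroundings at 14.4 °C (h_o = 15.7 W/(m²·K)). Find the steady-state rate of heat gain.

Treat each layer as a resistance in series:
  R_conv,in = 1/(4πr²h) = 1/(4π·4.43²·1180) = 3.436×10^-6 K/W
  R_aluminium = (1/4.43 − 1/4.46)/(4πk) = 0.001518/(4π·242) = 4.993×10^-7 K/W
  R_cork board = (1/4.46 − 1/4.72)/(4πk) = 0.01235/(4π·0.0445) = 0.02209 K/W
  R_conv,out = 1/(4πr²h) = 1/(4π·4.72²·15.7) = 2.275×10^-4 K/W
ΣR = 3.436×10^-6 + 4.993×10^-7 + 0.02209 + 2.275×10^-4 = 0.02232 K/W
Q = ΔT/ΣR = (-152 °C − 14.4 °C)/0.02232 = -7460 W
(Negative Q ⇒ heat flows inward; heat gain = 7460 W.)

Q = 7.46 kW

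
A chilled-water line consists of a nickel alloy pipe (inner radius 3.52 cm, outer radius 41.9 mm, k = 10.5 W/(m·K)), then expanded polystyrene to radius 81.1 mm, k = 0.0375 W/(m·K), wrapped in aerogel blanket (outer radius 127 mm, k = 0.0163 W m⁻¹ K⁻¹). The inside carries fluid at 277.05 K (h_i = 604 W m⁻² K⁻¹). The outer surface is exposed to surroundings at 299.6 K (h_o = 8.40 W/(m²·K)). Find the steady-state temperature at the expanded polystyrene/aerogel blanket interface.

Series thermal resistances, inner to outer:
  R'_conv,in = 1/(2πr h) = 1/(2π·0.0352·604) = 0.007486 m·K/W
  R'_nickel alloy = ln(0.0419/0.0352)/(2πk) = 0.1742/(2π·10.5) = 0.002641 m·K/W
  R'_expanded polystyrene = ln(0.0811/0.0419)/(2πk) = 0.6604/(2π·0.0375) = 2.803 m·K/W
  R'_aerogel blanket = ln(0.127/0.0811)/(2πk) = 0.4485/(2π·0.0163) = 4.379 m·K/W
  R'_conv,out = 1/(2πr h) = 1/(2π·0.127·8.40) = 0.1492 m·K/W
ΣR = 0.007486 + 0.002641 + 2.803 + 4.379 + 0.1492 = 7.341 m·K/W
Q' = ΔT/ΣR = (277.05 K − 299.6 K)/7.341 = -3.072 W/m
From the inner boundary to the expanded polystyrene/aerogel blanket interface, ΣR_partial = 2.813 m·K/W.
T_interface = T_in − Q'·ΣR_partial = 277.05 K − (-3.072)(2.813) = 285.7 K

T = 285.7 K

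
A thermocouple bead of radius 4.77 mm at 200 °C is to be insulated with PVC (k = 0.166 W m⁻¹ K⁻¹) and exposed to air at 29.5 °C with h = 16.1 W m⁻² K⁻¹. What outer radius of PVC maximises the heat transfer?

For a sphere, r_cr = 2k_ins/h = 2·0.166/16.1 = 0.0206 m = 2.06 cm

r_cr = 2.06 cm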